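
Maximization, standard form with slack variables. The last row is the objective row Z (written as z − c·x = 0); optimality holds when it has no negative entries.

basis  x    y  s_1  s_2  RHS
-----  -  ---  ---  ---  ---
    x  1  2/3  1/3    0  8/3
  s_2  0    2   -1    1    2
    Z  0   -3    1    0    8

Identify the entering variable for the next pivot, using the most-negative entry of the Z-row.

Negative Z-row entries: y: -3.
The most negative is -3 in column y, so y enters.

y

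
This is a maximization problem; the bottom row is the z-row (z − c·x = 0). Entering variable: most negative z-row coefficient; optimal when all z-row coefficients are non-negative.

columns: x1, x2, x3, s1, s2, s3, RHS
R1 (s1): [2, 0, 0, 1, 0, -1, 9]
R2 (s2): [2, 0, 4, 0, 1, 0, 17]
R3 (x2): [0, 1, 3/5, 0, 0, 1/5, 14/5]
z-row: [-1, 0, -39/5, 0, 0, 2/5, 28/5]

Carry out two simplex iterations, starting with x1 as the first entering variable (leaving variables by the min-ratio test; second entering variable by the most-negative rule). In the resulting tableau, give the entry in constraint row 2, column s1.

-1/4

Ratio test on column x1 — row 1: 9/2 = 9/2; row 2: 17/2 = 17/2; row 3: entry 0 ≤ 0. Minimum is 9/2 at row 1 (s1 leaves); pivot element 2.
Divide row 1 by 2; eliminate column x1 from the other rows.
Second iteration: most negative z-row entry is -39/5 in column x3, so x3 enters.
Ratio test on column x3 — row 1: entry 0 ≤ 0; row 2: 8/4 = 2; row 3: (14/5)/(3/5) = 14/3. Minimum is 2 at row 2 (s2 leaves); pivot element 4.
Divide row 2 by 4; eliminate column x3 from the other rows.
After both pivots, the entry at constraint row 2, column s1 is -1/4.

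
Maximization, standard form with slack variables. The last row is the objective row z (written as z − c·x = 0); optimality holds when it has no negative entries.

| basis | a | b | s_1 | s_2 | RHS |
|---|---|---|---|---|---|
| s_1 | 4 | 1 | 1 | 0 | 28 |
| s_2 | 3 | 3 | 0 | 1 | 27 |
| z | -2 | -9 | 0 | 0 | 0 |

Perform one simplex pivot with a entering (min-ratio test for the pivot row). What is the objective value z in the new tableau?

Ratio test on column a — row 1: 28/4 = 7; row 2: 27/3 = 9. Minimum is 7 at row 1 (s_1 leaves); pivot element 4.
Pivot on row 1; the z-row RHS becomes 0 − (-2)·7 = 14.

14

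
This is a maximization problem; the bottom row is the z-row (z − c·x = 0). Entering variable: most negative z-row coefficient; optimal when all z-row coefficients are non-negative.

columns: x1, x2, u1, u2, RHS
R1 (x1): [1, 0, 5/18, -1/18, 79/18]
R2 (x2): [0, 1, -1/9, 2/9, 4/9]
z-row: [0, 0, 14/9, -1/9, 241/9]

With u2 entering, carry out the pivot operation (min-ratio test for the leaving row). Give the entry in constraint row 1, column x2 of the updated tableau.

Ratio test on column u2 — row 1: entry -1/18 ≤ 0; row 2: (4/9)/(2/9) = 2. Minimum is 2 at row 2 (x2 leaves); pivot element 2/9.
Divide row 2 by 2/9; eliminate column u2 from the other rows.
Row 1 update in column x2: 0 − (-1/18)·(9/2) = 1/4.

1/4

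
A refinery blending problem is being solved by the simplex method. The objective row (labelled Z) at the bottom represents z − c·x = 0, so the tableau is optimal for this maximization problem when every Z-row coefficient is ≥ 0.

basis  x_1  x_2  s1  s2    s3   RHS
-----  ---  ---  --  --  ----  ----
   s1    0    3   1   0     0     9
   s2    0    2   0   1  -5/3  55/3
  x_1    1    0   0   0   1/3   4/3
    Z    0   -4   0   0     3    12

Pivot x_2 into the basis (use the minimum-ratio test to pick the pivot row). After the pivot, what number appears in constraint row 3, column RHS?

Ratio test on column x_2 — row 1: 9/3 = 3; row 2: (55/3)/2 = 55/6; row 3: entry 0 ≤ 0. Minimum is 3 at row 1 (s1 leaves); pivot element 3.
Divide row 1 by 3; eliminate column x_2 from the other rows.
Row 3 update in column RHS: 4/3 − 0·3 = 4/3.

4/3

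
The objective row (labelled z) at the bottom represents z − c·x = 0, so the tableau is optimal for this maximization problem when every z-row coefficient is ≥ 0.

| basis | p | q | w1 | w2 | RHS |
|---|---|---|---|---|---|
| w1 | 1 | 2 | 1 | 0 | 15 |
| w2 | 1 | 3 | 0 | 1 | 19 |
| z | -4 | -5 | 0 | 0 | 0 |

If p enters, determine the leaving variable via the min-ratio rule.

w1

Column p entries and ratios — w1: 15/1 = 15; w2: 19/1 = 19.
Smallest ratio is 15 in the row of w1, so w1 leaves.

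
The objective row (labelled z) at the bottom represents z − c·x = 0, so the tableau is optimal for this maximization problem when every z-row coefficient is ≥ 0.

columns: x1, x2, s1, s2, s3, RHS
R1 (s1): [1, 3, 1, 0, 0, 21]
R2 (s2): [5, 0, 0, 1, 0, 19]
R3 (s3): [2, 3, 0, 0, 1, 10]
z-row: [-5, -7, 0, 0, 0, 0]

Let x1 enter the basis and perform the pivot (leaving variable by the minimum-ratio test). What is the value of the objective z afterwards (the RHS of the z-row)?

Ratio test on column x1 — row 1: 21/1 = 21; row 2: 19/5 = 19/5; row 3: 10/2 = 5. Minimum is 19/5 at row 2 (s2 leaves); pivot element 5.
Pivot on row 2; the z-row RHS becomes 0 − (-5)·(19/5) = 19.

19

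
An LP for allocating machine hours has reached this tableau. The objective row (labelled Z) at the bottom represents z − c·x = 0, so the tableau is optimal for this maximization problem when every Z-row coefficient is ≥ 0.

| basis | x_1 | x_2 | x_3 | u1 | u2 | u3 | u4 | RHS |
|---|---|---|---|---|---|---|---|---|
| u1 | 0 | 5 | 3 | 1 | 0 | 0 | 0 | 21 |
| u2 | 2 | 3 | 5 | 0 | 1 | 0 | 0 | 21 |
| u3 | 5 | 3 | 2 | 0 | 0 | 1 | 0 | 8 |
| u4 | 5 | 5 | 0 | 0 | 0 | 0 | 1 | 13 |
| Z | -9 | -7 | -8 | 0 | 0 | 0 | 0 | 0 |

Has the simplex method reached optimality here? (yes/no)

no

The Z-row has a negative entry -9 in column x_1, so it is not optimal.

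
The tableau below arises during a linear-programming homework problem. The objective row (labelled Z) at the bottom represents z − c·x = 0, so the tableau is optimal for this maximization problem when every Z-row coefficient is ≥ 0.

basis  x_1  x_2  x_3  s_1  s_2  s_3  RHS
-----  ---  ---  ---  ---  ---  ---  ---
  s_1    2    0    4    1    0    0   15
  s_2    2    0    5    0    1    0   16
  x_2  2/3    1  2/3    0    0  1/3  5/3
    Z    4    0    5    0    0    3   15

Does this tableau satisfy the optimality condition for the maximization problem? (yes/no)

Every Z-row coefficient is ≥ 0, so the tableau is optimal.

yes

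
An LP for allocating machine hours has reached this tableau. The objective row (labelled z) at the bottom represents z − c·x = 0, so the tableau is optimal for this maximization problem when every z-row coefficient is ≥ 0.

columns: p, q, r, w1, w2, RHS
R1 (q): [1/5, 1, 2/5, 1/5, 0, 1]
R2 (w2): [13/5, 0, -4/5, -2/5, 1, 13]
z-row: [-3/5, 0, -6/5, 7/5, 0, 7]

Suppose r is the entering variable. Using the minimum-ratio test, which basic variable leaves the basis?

q

Column r entries and ratios — q: 1/(2/5) = 5/2; w2: -4/5 ≤ 0, skip.
Smallest ratio is 5/2 in the row of q, so q leaves.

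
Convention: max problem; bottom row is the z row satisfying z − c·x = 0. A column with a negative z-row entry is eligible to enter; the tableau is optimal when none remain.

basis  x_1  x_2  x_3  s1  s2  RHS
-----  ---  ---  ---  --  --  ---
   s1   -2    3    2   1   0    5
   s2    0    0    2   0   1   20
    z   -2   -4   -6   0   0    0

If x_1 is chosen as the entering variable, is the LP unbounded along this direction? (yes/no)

yes

Every constraint-row entry in column x_1 is ≤ 0, so increasing x_1 is unbounded.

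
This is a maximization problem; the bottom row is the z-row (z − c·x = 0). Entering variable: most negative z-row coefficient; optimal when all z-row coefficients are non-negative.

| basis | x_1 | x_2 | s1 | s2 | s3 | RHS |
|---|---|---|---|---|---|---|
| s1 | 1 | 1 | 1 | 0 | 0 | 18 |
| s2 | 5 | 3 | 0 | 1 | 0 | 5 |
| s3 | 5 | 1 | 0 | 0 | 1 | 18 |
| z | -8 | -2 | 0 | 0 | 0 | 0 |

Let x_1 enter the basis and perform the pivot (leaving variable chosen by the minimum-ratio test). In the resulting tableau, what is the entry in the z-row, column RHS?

8

Ratio test on column x_1 — row 1: 18/1 = 18; row 2: 5/5 = 1; row 3: 18/5 = 18/5. Minimum is 1 at row 2 (s2 leaves); pivot element 5.
Divide row 2 by 5; eliminate column x_1 from the other rows.
z-row update in column RHS: 0 − (-8)·1 = 8.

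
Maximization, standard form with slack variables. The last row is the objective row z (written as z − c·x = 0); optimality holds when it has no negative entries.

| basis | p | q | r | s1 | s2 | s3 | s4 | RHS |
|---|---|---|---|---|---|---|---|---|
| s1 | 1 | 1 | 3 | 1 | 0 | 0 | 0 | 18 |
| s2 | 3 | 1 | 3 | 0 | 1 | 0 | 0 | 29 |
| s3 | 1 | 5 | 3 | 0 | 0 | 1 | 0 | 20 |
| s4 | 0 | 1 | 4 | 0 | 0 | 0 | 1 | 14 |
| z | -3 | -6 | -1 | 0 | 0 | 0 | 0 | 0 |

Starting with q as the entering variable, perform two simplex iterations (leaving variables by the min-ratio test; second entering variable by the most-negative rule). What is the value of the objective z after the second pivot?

Ratio test on column q — row 1: 18/1 = 18; row 2: 29/1 = 29; row 3: 20/5 = 4; row 4: 14/1 = 14. Minimum is 4 at row 3 (s3 leaves); pivot element 5.
Pivot on row 3; the z-row RHS becomes 0 − (-6)·4 = 24.
Next entering variable (most negative z-row entry -9/5): p.
Ratio test on column p — row 1: 14/(4/5) = 35/2; row 2: 25/(14/5) = 125/14; row 3: 4/(1/5) = 20; row 4: entry -1/5 ≤ 0. Minimum is 125/14 at row 2 (s2 leaves); pivot element 14/5.
After the second pivot the z-row RHS is 24 − (-9/5)·(125/14) = 561/14.

561/14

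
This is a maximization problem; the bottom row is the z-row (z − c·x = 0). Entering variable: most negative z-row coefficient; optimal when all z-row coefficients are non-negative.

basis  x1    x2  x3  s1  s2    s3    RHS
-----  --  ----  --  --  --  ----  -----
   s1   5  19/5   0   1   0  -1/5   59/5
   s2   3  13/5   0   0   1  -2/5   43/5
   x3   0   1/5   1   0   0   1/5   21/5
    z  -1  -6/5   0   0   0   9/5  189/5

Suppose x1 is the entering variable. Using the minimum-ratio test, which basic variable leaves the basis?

Column x1 entries and ratios — s1: (59/5)/5 = 59/25; s2: (43/5)/3 = 43/15; x3: 0 ≤ 0, skip.
Smallest ratio is 59/25 in the row of s1, so s1 leaves.

s1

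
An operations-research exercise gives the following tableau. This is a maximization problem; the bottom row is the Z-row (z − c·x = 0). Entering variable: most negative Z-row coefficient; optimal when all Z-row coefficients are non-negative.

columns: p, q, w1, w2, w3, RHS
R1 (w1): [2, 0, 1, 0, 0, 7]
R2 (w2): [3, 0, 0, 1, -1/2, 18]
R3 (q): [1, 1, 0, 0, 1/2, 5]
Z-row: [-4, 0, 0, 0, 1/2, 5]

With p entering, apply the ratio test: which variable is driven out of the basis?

w1

Column p entries and ratios — w1: 7/2 = 7/2; w2: 18/3 = 6; q: 5/1 = 5.
Smallest ratio is 7/2 in the row of w1, so w1 leaves.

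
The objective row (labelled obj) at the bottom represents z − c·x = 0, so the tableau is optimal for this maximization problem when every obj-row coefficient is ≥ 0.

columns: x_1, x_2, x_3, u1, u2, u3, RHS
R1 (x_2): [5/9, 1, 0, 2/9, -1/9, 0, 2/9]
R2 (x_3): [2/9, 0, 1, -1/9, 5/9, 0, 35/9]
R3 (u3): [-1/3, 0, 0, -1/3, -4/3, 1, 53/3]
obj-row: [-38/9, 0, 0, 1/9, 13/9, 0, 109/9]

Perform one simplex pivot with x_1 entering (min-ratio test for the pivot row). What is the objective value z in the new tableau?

69/5

Ratio test on column x_1 — row 1: (2/9)/(5/9) = 2/5; row 2: (35/9)/(2/9) = 35/2; row 3: entry -1/3 ≤ 0. Minimum is 2/5 at row 1 (x_2 leaves); pivot element 5/9.
Pivot on row 1; the obj-row RHS becomes 109/9 − (-38/9)·(2/5) = 69/5.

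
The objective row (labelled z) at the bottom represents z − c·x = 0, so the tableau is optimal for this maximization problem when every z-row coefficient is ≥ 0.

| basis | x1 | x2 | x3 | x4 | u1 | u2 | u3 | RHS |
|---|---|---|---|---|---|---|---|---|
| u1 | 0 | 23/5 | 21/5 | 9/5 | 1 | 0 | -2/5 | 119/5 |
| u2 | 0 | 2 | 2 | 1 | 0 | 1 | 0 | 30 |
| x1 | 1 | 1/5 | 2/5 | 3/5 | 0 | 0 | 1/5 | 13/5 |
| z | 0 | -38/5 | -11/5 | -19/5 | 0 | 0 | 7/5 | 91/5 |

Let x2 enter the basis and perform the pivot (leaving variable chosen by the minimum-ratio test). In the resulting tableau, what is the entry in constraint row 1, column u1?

5/23

Ratio test on column x2 — row 1: (119/5)/(23/5) = 119/23; row 2: 30/2 = 15; row 3: (13/5)/(1/5) = 13. Minimum is 119/23 at row 1 (u1 leaves); pivot element 23/5.
Divide row 1 by 23/5; eliminate column x2 from the other rows.
In the new row 1, the u1 entry is the old entry divided by the pivot: 1/(23/5) = 5/23.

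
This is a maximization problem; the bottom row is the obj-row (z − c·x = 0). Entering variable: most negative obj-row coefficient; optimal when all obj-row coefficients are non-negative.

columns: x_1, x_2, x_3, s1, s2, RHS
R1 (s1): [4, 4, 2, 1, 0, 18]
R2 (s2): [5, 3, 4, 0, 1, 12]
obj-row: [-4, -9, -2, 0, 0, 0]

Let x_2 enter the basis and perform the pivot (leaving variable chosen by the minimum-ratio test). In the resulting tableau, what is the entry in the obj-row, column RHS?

36

Ratio test on column x_2 — row 1: 18/4 = 9/2; row 2: 12/3 = 4. Minimum is 4 at row 2 (s2 leaves); pivot element 3.
Divide row 2 by 3; eliminate column x_2 from the other rows.
obj-row update in column RHS: 0 − (-9)·4 = 36.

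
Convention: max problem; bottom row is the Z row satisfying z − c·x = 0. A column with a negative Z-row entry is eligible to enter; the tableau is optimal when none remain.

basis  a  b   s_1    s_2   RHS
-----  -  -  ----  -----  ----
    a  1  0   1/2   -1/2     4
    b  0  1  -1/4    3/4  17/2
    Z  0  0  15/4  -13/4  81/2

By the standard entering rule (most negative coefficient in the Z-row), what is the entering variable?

s_2

Negative Z-row entries: s_2: -13/4.
The most negative is -13/4 in column s_2, so s_2 enters.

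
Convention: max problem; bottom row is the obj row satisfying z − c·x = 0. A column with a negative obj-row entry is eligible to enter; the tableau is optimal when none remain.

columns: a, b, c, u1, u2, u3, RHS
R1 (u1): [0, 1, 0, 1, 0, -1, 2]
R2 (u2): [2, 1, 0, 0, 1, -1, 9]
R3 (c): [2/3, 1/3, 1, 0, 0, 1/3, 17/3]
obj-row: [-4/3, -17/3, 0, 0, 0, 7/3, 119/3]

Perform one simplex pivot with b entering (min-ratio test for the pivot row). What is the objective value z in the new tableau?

51

Ratio test on column b — row 1: 2/1 = 2; row 2: 9/1 = 9; row 3: (17/3)/(1/3) = 17. Minimum is 2 at row 1 (u1 leaves); pivot element 1.
Pivot on row 1; the obj-row RHS becomes 119/3 − (-17/3)·2 = 51.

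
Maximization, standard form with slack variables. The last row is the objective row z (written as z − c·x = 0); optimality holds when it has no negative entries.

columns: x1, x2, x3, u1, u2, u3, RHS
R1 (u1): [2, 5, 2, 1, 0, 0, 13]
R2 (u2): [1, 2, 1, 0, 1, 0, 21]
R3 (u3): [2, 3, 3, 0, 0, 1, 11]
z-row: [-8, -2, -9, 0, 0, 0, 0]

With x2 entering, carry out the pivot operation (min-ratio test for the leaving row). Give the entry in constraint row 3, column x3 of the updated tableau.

Ratio test on column x2 — row 1: 13/5 = 13/5; row 2: 21/2 = 21/2; row 3: 11/3 = 11/3. Minimum is 13/5 at row 1 (u1 leaves); pivot element 5.
Divide row 1 by 5; eliminate column x2 from the other rows.
Row 3 update in column x3: 3 − 3·(2/5) = 9/5.

9/5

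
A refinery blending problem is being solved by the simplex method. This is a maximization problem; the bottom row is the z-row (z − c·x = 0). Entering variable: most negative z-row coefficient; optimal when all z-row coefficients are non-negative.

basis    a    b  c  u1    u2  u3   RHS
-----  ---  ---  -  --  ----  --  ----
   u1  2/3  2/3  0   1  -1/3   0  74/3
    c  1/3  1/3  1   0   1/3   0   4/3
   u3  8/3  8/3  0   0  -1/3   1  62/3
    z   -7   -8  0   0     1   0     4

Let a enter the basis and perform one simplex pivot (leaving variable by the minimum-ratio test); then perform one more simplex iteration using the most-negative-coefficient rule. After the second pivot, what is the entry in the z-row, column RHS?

Ratio test on column a — row 1: (74/3)/(2/3) = 37; row 2: (4/3)/(1/3) = 4; row 3: (62/3)/(8/3) = 31/4. Minimum is 4 at row 2 (c leaves); pivot element 1/3.
Divide row 2 by 1/3; eliminate column a from the other rows.
Second iteration: most negative z-row entry is -1 in column b, so b enters.
Ratio test on column b — row 1: entry 0 ≤ 0; row 2: 4/1 = 4; row 3: entry 0 ≤ 0. Minimum is 4 at row 2 (a leaves); pivot element 1.
Divide row 2 by 1; eliminate column b from the other rows.
After both pivots, the entry at the z-row, column RHS is 36.

36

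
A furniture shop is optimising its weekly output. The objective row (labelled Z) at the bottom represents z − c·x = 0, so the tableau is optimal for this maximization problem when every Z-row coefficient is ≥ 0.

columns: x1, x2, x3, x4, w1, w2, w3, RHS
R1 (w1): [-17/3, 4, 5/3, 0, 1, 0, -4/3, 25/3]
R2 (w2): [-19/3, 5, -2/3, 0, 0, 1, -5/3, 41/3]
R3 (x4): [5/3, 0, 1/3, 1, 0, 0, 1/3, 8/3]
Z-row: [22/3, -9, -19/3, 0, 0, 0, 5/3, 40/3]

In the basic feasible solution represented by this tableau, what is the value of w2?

41/3

w2 is basic (row 2); its value is the RHS of that row, 41/3.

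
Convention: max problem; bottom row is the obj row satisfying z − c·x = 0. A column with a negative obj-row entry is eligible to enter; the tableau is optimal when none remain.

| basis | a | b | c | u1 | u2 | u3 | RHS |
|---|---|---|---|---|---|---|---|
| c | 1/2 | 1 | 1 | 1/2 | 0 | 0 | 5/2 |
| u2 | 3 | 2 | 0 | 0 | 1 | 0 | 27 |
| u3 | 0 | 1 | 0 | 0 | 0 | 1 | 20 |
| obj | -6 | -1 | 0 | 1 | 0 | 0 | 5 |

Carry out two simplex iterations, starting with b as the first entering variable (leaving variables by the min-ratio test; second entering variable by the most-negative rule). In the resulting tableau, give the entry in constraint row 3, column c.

Ratio test on column b — row 1: (5/2)/1 = 5/2; row 2: 27/2 = 27/2; row 3: 20/1 = 20. Minimum is 5/2 at row 1 (c leaves); pivot element 1.
Divide row 1 by 1; eliminate column b from the other rows.
Second iteration: most negative obj-row entry is -11/2 in column a, so a enters.
Ratio test on column a — row 1: (5/2)/(1/2) = 5; row 2: 22/2 = 11; row 3: entry -1/2 ≤ 0. Minimum is 5 at row 1 (b leaves); pivot element 1/2.
Divide row 1 by 1/2; eliminate column a from the other rows.
After both pivots, the entry at constraint row 3, column c is 0.

0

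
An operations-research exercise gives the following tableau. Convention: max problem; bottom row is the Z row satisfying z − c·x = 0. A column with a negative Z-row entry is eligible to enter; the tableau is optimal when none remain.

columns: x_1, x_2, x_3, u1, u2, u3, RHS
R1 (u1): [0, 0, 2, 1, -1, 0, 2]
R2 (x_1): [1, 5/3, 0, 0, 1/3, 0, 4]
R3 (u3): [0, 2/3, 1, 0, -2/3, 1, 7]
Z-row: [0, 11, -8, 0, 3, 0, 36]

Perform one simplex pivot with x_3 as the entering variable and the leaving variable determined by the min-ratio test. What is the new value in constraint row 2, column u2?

1/3

Ratio test on column x_3 — row 1: 2/2 = 1; row 2: entry 0 ≤ 0; row 3: 7/1 = 7. Minimum is 1 at row 1 (u1 leaves); pivot element 2.
Divide row 1 by 2; eliminate column x_3 from the other rows.
Row 2 update in column u2: 1/3 − 0·(-1/2) = 1/3.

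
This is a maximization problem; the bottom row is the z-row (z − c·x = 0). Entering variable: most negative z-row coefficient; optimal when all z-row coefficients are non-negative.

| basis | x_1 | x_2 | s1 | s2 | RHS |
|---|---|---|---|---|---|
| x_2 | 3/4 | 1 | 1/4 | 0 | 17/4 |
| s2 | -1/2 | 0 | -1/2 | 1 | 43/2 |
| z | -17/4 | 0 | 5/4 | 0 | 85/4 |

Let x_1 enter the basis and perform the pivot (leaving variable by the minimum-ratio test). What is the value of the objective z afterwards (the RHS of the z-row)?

Ratio test on column x_1 — row 1: (17/4)/(3/4) = 17/3; row 2: entry -1/2 ≤ 0. Minimum is 17/3 at row 1 (x_2 leaves); pivot element 3/4.
Pivot on row 1; the z-row RHS becomes 85/4 − (-17/4)·(17/3) = 136/3.

136/3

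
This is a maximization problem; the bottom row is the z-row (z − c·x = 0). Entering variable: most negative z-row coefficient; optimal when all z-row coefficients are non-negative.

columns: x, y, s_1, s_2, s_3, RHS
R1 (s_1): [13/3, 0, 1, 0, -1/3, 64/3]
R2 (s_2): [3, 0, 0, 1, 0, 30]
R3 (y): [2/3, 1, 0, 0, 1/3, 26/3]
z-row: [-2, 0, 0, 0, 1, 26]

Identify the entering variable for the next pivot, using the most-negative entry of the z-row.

x

Negative z-row entries: x: -2.
The most negative is -2 in column x, so x enters.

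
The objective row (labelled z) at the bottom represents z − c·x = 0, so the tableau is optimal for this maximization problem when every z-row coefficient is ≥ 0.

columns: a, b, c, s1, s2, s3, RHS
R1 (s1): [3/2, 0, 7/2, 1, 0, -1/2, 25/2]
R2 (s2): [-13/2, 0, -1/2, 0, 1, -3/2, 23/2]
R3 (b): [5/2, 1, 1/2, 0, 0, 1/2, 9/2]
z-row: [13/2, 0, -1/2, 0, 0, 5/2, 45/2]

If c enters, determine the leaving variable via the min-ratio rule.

s1

Column c entries and ratios — s1: (25/2)/(7/2) = 25/7; s2: -1/2 ≤ 0, skip; b: (9/2)/(1/2) = 9.
Smallest ratio is 25/7 in the row of s1, so s1 leaves.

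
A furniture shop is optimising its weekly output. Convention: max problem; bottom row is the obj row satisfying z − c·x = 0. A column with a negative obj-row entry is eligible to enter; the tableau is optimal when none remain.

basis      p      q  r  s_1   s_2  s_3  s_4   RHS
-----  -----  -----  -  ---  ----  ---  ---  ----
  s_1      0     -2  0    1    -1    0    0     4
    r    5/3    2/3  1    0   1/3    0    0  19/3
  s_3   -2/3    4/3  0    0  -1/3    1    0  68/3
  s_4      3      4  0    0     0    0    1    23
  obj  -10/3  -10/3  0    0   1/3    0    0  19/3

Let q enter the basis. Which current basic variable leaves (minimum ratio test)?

Column q entries and ratios — s_1: -2 ≤ 0, skip; r: (19/3)/(2/3) = 19/2; s_3: (68/3)/(4/3) = 17; s_4: 23/4 = 23/4.
Smallest ratio is 23/4 in the row of s_4, so s_4 leaves.

s_4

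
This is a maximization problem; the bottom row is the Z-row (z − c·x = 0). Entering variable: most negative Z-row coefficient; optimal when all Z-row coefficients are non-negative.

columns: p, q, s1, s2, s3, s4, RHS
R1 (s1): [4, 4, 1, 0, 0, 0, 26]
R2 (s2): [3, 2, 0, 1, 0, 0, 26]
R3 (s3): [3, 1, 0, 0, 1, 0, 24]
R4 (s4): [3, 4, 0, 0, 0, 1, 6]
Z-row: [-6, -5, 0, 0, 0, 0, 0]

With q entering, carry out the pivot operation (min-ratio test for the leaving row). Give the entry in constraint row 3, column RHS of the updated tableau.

Ratio test on column q — row 1: 26/4 = 13/2; row 2: 26/2 = 13; row 3: 24/1 = 24; row 4: 6/4 = 3/2. Minimum is 3/2 at row 4 (s4 leaves); pivot element 4.
Divide row 4 by 4; eliminate column q from the other rows.
Row 3 update in column RHS: 24 − 1·(3/2) = 45/2.

45/2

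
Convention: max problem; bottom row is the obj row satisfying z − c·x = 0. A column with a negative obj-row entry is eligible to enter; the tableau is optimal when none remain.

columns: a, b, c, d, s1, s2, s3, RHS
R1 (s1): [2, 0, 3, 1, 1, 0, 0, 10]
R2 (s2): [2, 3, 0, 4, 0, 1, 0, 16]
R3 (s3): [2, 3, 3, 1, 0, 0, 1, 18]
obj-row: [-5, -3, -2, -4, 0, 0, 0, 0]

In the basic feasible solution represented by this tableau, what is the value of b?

b is not in the basis, so in the current basic feasible solution b = 0.

0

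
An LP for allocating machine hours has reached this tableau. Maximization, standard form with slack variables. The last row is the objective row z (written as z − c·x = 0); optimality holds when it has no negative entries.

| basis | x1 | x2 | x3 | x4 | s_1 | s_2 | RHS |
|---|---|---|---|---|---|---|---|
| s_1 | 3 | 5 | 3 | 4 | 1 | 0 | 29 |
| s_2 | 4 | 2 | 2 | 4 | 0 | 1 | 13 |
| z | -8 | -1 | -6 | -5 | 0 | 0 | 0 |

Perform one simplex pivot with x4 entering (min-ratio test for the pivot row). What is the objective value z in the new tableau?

Ratio test on column x4 — row 1: 29/4 = 29/4; row 2: 13/4 = 13/4. Minimum is 13/4 at row 2 (s_2 leaves); pivot element 4.
Pivot on row 2; the z-row RHS becomes 0 − (-5)·(13/4) = 65/4.

65/4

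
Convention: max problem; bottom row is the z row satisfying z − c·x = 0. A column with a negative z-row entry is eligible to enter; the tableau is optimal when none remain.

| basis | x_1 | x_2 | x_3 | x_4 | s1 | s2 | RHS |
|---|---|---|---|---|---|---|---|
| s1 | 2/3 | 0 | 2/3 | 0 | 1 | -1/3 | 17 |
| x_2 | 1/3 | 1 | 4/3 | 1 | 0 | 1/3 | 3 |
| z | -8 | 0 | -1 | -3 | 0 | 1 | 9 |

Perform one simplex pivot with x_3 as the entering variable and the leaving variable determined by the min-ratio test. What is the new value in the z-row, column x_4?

Ratio test on column x_3 — row 1: 17/(2/3) = 51/2; row 2: 3/(4/3) = 9/4. Minimum is 9/4 at row 2 (x_2 leaves); pivot element 4/3.
Divide row 2 by 4/3; eliminate column x_3 from the other rows.
z-row update in column x_4: -3 − (-1)·(3/4) = -9/4.

-9/4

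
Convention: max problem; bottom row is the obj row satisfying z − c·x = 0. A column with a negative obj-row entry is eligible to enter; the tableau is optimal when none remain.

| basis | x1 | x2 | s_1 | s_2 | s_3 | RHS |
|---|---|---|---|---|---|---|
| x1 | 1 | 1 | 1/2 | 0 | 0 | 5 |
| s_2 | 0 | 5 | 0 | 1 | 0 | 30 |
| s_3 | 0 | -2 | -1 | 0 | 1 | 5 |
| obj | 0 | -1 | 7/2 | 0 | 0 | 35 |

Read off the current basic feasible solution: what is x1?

5

x1 is basic (row 1); its value is the RHS of that row, 5.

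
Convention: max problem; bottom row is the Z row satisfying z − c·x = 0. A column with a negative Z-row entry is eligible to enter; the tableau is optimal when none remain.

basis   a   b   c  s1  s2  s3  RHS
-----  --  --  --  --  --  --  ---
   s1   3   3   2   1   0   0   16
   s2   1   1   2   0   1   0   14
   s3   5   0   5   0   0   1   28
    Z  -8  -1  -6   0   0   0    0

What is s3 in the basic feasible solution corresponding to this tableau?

s3 is basic (row 3); its value is the RHS of that row, 28.

28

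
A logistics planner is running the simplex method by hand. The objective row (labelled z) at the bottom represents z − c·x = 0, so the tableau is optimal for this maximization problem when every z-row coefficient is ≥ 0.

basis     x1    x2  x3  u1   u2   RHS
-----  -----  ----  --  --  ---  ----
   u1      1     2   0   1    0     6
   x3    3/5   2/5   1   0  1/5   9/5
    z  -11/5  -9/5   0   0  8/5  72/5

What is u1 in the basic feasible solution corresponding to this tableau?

u1 is basic (row 1); its value is the RHS of that row, 6.

6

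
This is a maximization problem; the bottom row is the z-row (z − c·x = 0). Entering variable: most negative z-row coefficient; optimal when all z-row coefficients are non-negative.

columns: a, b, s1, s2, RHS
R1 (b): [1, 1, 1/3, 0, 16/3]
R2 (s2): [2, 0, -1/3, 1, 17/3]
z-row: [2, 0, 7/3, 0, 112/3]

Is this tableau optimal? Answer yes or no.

yes

Every z-row coefficient is ≥ 0, so the tableau is optimal.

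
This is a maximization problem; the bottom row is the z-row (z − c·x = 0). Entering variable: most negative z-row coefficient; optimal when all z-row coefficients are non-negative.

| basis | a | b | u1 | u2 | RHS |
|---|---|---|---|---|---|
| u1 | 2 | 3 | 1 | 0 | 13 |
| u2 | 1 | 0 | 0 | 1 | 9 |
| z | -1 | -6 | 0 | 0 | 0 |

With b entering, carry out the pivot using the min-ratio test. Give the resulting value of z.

26

Ratio test on column b — row 1: 13/3 = 13/3; row 2: entry 0 ≤ 0. Minimum is 13/3 at row 1 (u1 leaves); pivot element 3.
Pivot on row 1; the z-row RHS becomes 0 − (-6)·(13/3) = 26.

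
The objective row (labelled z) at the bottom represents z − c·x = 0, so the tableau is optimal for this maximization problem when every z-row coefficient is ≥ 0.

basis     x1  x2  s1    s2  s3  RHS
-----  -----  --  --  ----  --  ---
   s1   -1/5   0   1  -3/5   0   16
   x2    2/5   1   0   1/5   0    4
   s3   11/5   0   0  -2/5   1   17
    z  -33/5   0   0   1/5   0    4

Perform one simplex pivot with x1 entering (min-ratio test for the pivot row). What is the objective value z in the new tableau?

55

Ratio test on column x1 — row 1: entry -1/5 ≤ 0; row 2: 4/(2/5) = 10; row 3: 17/(11/5) = 85/11. Minimum is 85/11 at row 3 (s3 leaves); pivot element 11/5.
Pivot on row 3; the z-row RHS becomes 4 − (-33/5)·(85/11) = 55.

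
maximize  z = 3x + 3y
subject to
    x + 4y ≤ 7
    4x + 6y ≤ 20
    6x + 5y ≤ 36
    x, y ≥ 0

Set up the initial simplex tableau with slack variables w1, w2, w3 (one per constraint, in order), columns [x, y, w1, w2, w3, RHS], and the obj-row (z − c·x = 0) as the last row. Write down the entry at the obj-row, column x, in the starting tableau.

-3

The obj-row carries the negated objective coefficients: the x entry is -3.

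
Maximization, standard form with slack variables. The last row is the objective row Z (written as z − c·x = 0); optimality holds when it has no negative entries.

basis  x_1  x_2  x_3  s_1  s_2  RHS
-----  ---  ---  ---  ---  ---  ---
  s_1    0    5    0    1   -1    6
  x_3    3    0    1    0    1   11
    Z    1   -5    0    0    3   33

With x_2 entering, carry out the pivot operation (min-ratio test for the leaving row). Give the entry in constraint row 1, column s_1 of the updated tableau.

1/5

Ratio test on column x_2 — row 1: 6/5 = 6/5; row 2: entry 0 ≤ 0. Minimum is 6/5 at row 1 (s_1 leaves); pivot element 5.
Divide row 1 by 5; eliminate column x_2 from the other rows.
In the new row 1, the s_1 entry is the old entry divided by the pivot: 1/5 = 1/5.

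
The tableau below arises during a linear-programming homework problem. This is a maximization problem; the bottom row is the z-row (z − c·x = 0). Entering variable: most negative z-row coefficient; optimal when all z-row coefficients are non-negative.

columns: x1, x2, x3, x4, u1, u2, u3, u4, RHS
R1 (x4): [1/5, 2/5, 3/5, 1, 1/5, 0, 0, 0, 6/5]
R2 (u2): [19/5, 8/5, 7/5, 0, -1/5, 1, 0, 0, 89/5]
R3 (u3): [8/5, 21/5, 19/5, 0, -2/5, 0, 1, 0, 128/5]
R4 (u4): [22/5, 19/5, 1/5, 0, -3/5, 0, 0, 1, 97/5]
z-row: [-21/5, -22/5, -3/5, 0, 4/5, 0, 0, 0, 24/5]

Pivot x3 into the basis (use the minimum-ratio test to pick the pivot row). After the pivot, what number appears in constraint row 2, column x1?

Ratio test on column x3 — row 1: (6/5)/(3/5) = 2; row 2: (89/5)/(7/5) = 89/7; row 3: (128/5)/(19/5) = 128/19; row 4: (97/5)/(1/5) = 97. Minimum is 2 at row 1 (x4 leaves); pivot element 3/5.
Divide row 1 by 3/5; eliminate column x3 from the other rows.
Row 2 update in column x1: 19/5 − (7/5)·(1/3) = 10/3.

10/3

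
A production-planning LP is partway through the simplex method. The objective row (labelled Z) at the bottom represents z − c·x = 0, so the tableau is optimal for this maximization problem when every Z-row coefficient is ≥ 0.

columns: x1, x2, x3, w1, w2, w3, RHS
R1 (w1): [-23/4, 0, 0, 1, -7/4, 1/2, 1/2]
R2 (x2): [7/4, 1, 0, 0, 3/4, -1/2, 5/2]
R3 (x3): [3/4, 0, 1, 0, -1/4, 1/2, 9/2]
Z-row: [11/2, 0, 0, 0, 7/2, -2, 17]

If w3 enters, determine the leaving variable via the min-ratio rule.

Column w3 entries and ratios — w1: (1/2)/(1/2) = 1; x2: -1/2 ≤ 0, skip; x3: (9/2)/(1/2) = 9.
Smallest ratio is 1 in the row of w1, so w1 leaves.

w1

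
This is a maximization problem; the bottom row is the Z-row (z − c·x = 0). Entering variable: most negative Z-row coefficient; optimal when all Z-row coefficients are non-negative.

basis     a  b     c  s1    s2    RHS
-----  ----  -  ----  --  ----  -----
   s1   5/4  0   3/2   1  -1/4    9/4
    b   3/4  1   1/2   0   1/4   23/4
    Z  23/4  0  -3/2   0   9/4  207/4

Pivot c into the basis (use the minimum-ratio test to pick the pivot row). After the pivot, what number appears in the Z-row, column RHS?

54

Ratio test on column c — row 1: (9/4)/(3/2) = 3/2; row 2: (23/4)/(1/2) = 23/2. Minimum is 3/2 at row 1 (s1 leaves); pivot element 3/2.
Divide row 1 by 3/2; eliminate column c from the other rows.
Z-row update in column RHS: 207/4 − (-3/2)·(3/2) = 54.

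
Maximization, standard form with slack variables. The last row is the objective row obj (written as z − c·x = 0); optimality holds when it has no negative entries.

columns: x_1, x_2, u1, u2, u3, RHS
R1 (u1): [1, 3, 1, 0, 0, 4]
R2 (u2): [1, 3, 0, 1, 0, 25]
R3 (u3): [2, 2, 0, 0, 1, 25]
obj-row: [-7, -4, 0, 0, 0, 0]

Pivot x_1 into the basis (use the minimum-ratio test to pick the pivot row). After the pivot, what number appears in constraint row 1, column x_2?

Ratio test on column x_1 — row 1: 4/1 = 4; row 2: 25/1 = 25; row 3: 25/2 = 25/2. Minimum is 4 at row 1 (u1 leaves); pivot element 1.
Divide row 1 by 1; eliminate column x_1 from the other rows.
In the new row 1, the x_2 entry is the old entry divided by the pivot: 3/1 = 3.

3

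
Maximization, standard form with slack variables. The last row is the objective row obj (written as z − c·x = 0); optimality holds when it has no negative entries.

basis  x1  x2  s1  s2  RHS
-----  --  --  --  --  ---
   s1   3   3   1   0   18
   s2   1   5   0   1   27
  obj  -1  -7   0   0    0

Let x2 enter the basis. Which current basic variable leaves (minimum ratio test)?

s2

Column x2 entries and ratios — s1: 18/3 = 6; s2: 27/5 = 27/5.
Smallest ratio is 27/5 in the row of s2, so s2 leaves.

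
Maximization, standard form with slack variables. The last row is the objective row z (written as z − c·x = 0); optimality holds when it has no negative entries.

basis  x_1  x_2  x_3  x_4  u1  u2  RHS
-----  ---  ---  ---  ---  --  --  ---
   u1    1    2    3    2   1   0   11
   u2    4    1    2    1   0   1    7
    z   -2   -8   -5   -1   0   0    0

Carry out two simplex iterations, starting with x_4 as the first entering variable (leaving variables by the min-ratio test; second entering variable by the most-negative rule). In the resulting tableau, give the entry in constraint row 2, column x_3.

Ratio test on column x_4 — row 1: 11/2 = 11/2; row 2: 7/1 = 7. Minimum is 11/2 at row 1 (u1 leaves); pivot element 2.
Divide row 1 by 2; eliminate column x_4 from the other rows.
Second iteration: most negative z-row entry is -7 in column x_2, so x_2 enters.
Ratio test on column x_2 — row 1: (11/2)/1 = 11/2; row 2: entry 0 ≤ 0. Minimum is 11/2 at row 1 (x_4 leaves); pivot element 1.
Divide row 1 by 1; eliminate column x_2 from the other rows.
After both pivots, the entry at constraint row 2, column x_3 is 1/2.

1/2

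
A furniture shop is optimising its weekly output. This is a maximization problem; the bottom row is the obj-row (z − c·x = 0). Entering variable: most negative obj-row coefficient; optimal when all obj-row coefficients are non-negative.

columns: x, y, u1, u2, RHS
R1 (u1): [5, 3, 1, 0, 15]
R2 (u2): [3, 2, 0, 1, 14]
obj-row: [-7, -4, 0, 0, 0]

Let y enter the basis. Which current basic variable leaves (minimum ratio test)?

Column y entries and ratios — u1: 15/3 = 5; u2: 14/2 = 7.
Smallest ratio is 5 in the row of u1, so u1 leaves.

u1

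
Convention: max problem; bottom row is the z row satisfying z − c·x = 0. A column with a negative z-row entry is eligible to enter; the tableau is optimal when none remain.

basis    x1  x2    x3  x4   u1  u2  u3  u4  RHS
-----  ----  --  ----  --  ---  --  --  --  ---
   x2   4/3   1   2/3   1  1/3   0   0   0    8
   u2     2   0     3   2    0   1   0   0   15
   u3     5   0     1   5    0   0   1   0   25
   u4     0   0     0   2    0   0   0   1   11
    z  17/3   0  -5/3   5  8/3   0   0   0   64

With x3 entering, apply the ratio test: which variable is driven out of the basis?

Column x3 entries and ratios — x2: 8/(2/3) = 12; u2: 15/3 = 5; u3: 25/1 = 25; u4: 0 ≤ 0, skip.
Smallest ratio is 5 in the row of u2, so u2 leaves.

u2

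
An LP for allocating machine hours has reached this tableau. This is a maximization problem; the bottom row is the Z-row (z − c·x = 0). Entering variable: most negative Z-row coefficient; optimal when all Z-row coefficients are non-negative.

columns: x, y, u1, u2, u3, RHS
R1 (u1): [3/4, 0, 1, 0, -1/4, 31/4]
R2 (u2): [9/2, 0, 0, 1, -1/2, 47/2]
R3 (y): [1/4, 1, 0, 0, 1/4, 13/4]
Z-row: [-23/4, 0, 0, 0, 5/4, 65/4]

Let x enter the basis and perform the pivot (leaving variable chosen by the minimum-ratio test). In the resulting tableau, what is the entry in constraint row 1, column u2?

-1/6

Ratio test on column x — row 1: (31/4)/(3/4) = 31/3; row 2: (47/2)/(9/2) = 47/9; row 3: (13/4)/(1/4) = 13. Minimum is 47/9 at row 2 (u2 leaves); pivot element 9/2.
Divide row 2 by 9/2; eliminate column x from the other rows.
Row 1 update in column u2: 0 − (3/4)·(2/9) = -1/6.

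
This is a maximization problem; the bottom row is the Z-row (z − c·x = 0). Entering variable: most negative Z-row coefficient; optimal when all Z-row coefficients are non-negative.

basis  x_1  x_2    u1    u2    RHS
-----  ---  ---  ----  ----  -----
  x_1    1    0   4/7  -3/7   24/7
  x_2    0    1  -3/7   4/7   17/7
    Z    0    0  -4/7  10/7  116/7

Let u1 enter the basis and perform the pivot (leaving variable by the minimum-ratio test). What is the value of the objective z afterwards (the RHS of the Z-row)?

20

Ratio test on column u1 — row 1: (24/7)/(4/7) = 6; row 2: entry -3/7 ≤ 0. Minimum is 6 at row 1 (x_1 leaves); pivot element 4/7.
Pivot on row 1; the Z-row RHS becomes 116/7 − (-4/7)·6 = 20.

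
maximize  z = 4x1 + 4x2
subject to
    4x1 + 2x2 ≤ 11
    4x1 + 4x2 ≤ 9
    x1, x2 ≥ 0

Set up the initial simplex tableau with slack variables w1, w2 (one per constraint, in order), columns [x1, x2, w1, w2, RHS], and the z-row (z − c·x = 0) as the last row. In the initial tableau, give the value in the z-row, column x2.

-4

The z-row carries the negated objective coefficients: the x2 entry is -4.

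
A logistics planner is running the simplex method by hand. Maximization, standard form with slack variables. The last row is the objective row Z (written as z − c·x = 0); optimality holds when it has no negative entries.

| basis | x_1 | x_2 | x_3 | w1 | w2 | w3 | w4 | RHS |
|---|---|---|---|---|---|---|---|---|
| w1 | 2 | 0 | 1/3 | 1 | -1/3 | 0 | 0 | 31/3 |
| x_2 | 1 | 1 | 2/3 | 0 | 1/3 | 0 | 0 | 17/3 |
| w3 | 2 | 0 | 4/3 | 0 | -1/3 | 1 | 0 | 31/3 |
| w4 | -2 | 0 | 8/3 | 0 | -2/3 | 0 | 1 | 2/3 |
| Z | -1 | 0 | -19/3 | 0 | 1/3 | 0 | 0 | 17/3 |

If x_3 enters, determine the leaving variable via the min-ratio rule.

w4

Column x_3 entries and ratios — w1: (31/3)/(1/3) = 31; x_2: (17/3)/(2/3) = 17/2; w3: (31/3)/(4/3) = 31/4; w4: (2/3)/(8/3) = 1/4.
Smallest ratio is 1/4 in the row of w4, so w4 leaves.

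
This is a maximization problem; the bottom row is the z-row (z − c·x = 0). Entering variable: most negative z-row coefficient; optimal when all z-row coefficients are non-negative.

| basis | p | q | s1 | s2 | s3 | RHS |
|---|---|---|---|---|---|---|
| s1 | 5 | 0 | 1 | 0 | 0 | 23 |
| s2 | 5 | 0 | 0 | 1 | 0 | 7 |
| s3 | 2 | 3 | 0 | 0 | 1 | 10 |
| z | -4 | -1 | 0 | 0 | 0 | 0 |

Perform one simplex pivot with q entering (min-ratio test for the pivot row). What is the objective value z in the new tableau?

10/3

Ratio test on column q — row 1: entry 0 ≤ 0; row 2: entry 0 ≤ 0; row 3: 10/3 = 10/3. Minimum is 10/3 at row 3 (s3 leaves); pivot element 3.
Pivot on row 3; the z-row RHS becomes 0 − (-1)·(10/3) = 10/3.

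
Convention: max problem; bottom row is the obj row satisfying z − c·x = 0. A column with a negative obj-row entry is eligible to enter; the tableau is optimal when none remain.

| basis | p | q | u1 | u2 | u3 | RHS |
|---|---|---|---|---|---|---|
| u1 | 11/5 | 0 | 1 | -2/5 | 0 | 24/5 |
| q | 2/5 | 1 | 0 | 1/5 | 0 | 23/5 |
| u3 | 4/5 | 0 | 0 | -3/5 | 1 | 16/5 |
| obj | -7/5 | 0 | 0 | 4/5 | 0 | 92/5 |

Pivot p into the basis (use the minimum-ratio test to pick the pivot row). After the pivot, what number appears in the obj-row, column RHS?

Ratio test on column p — row 1: (24/5)/(11/5) = 24/11; row 2: (23/5)/(2/5) = 23/2; row 3: (16/5)/(4/5) = 4. Minimum is 24/11 at row 1 (u1 leaves); pivot element 11/5.
Divide row 1 by 11/5; eliminate column p from the other rows.
obj-row update in column RHS: 92/5 − (-7/5)·(24/11) = 236/11.

236/11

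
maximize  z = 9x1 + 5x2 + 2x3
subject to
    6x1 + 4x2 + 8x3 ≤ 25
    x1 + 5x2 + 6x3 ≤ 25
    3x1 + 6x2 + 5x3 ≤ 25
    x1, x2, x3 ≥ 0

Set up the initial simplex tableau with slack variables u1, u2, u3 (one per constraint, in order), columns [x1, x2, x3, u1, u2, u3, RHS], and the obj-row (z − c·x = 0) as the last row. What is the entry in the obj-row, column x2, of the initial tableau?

-5

The obj-row carries the negated objective coefficients: the x2 entry is -5.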